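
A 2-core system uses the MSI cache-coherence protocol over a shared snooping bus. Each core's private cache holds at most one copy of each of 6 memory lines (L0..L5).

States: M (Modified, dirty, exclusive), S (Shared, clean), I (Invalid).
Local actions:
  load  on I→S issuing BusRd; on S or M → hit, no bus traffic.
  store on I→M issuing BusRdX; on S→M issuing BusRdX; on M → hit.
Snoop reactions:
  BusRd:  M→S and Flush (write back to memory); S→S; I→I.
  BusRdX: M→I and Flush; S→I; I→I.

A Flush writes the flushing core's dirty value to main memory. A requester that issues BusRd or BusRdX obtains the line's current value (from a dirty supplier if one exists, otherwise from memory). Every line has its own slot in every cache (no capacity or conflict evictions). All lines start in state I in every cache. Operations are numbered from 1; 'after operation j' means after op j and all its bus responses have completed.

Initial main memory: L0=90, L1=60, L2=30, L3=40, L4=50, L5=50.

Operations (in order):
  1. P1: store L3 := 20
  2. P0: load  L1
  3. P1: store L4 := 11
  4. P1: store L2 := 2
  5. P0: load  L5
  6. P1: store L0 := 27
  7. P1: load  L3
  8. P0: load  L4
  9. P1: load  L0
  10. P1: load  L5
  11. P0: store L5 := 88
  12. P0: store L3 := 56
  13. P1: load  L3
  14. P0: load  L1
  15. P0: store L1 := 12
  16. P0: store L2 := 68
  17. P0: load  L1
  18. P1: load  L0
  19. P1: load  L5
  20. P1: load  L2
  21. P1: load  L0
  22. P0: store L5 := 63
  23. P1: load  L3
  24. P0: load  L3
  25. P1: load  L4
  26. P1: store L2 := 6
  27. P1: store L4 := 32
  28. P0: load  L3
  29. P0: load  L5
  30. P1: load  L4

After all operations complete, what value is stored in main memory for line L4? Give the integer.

[1] P1: store L3 := 20 | P0:I, P1:M(20) | bus: BusRdX
[2] P0: load  L1 | P0:S(60), P1:I | bus: BusRd
[3] P1: store L4 := 11 | P0:I, P1:M(11) | bus: BusRdX
[4] P1: store L2 := 2 | P0:I, P1:M(2) | bus: BusRdX
[5] P0: load  L5 | P0:S(50), P1:I | bus: BusRd
[6] P1: store L0 := 27 | P0:I, P1:M(27) | bus: BusRdX
[7] P1: load  L3 | P0:I, P1:M(20) | bus: none
[8] P0: load  L4 | P0:S(11), P1:S(11) | bus: BusRd,Flush
[9] P1: load  L0 | P0:I, P1:M(27) | bus: none
[10] P1: load  L5 | P0:S(50), P1:S(50) | bus: BusRd
[11] P0: store L5 := 88 | P0:M(88), P1:I | bus: BusRdX
[12] P0: store L3 := 56 | P0:M(56), P1:I | bus: BusRdX,Flush
[13] P1: load  L3 | P0:S(56), P1:S(56) | bus: BusRd,Flush
[14] P0: load  L1 | P0:S(60), P1:I | bus: none
[15] P0: store L1 := 12 | P0:M(12), P1:I | bus: BusRdX
[16] P0: store L2 := 68 | P0:M(68), P1:I | bus: BusRdX,Flush
[17] P0: load  L1 | P0:M(12), P1:I | bus: none
[18] P1: load  L0 | P0:I, P1:M(27) | bus: none
[19] P1: load  L5 | P0:S(88), P1:S(88) | bus: BusRd,Flush
[20] P1: load  L2 | P0:S(68), P1:S(68) | bus: BusRd,Flush
[21] P1: load  L0 | P0:I, P1:M(27) | bus: none
[22] P0: store L5 := 63 | P0:M(63), P1:I | bus: BusRdX
[23] P1: load  L3 | P0:S(56), P1:S(56) | bus: none
[24] P0: load  L3 | P0:S(56), P1:S(56) | bus: none
[25] P1: load  L4 | P0:S(11), P1:S(11) | bus: none
[26] P1: store L2 := 6 | P0:I, P1:M(6) | bus: BusRdX
[27] P1: store L4 := 32 | P0:I, P1:M(32) | bus: BusRdX
[28] P0: load  L3 | P0:S(56), P1:S(56) | bus: none
[29] P0: load  L5 | P0:M(63), P1:I | bus: none
[30] P1: load  L4 | P0:I, P1:M(32) | bus: none

memory[L4] = 11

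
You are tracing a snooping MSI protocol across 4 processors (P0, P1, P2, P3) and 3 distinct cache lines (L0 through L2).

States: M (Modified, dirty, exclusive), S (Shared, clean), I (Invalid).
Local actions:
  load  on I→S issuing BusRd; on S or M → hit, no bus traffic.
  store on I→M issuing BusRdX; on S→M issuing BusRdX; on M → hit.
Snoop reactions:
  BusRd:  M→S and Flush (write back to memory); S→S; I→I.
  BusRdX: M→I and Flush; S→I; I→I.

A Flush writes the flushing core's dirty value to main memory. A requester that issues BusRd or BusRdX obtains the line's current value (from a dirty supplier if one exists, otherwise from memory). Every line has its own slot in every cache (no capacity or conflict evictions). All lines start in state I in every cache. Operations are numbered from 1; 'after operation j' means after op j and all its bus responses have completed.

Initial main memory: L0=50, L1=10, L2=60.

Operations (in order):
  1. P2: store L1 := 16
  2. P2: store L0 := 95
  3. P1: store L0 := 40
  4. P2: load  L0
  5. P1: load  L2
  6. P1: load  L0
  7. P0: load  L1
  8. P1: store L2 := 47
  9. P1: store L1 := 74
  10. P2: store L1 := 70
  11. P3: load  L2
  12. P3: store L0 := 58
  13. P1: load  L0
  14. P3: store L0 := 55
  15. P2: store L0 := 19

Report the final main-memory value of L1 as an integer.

  op1 P2: store L1 := 16 → I/I/M/I on L1; bus BusRdX; mem=10
  op2 P2: store L0 := 95 → I/I/M/I on L0; bus BusRdX; mem=50
  op3 P1: store L0 := 40 → I/M/I/I on L0; bus BusRdX Flush; mem=95
  op4 P2: load  L0 → I/S/S/I on L0; bus BusRd Flush; mem=40
  op5 P1: load  L2 → I/S/I/I on L2; bus BusRd; mem=60
  op6 P1: load  L0 → I/S/S/I on L0; bus (none); mem=40
  op7 P0: load  L1 → S/I/S/I on L1; bus BusRd Flush; mem=16
  op8 P1: store L2 := 47 → I/M/I/I on L2; bus BusRdX; mem=60
  op9 P1: store L1 := 74 → I/M/I/I on L1; bus BusRdX; mem=16
  op10 P2: store L1 := 70 → I/I/M/I on L1; bus BusRdX Flush; mem=74
  op11 P3: load  L2 → I/S/I/S on L2; bus BusRd Flush; mem=47
  op12 P3: store L0 := 58 → I/I/I/M on L0; bus BusRdX; mem=40
  op13 P1: load  L0 → I/S/I/S on L0; bus BusRd Flush; mem=58
  op14 P3: store L0 := 55 → I/I/I/M on L0; bus BusRdX; mem=58
  op15 P2: store L0 := 19 → I/I/M/I on L0; bus BusRdX Flush; mem=55

memory[L1] = 74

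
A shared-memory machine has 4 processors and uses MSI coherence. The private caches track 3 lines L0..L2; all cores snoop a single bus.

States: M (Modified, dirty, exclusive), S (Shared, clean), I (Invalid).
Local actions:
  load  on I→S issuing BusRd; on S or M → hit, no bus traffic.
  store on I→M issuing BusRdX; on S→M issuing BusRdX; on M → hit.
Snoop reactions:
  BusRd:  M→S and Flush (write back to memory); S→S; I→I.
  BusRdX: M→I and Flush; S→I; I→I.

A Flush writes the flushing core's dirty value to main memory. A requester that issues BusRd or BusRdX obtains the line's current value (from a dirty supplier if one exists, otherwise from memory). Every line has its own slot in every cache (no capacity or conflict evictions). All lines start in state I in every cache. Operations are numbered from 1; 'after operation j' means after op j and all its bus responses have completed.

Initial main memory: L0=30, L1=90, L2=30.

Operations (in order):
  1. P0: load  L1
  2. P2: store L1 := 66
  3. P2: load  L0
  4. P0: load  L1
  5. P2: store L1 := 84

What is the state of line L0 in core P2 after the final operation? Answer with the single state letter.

state = S

[1] P0: load  L1 | P0:S(90), P1:I, P2:I, P3:I | bus: BusRd
[2] P2: store L1 := 66 | P0:I, P1:I, P2:M(66), P3:I | bus: BusRdX
[3] P2: load  L0 | P0:I, P1:I, P2:S(30), P3:I | bus: BusRd
[4] P0: load  L1 | P0:S(66), P1:I, P2:S(66), P3:I | bus: BusRd,Flush
[5] P2: store L1 := 84 | P0:I, P1:I, P2:M(84), P3:I | bus: BusRdX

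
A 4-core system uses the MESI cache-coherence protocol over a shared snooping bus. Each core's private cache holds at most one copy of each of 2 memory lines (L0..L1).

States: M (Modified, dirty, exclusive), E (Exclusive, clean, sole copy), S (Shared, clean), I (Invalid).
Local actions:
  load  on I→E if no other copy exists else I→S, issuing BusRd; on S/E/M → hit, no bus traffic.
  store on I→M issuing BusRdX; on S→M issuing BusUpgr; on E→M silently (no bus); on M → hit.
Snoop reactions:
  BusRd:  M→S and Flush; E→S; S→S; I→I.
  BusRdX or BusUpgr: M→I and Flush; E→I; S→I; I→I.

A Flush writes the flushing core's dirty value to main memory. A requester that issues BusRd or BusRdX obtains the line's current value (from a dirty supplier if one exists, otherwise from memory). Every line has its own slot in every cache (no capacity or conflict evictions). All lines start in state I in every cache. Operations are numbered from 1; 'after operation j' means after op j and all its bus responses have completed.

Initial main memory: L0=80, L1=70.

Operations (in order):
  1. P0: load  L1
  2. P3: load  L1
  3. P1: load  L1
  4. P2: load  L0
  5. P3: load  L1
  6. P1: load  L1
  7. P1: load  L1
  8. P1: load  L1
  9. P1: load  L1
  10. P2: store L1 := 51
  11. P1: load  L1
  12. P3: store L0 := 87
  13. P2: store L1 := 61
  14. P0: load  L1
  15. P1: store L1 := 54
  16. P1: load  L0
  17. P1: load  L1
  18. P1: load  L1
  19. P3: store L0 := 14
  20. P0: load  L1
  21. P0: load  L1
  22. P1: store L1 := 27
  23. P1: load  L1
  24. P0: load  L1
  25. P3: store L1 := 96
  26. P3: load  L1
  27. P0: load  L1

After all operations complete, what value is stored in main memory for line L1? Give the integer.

  op1 P0: load  L1 → E/I/I/I on L1; bus BusRd; mem=70
  op2 P3: load  L1 → S/I/I/S on L1; bus BusRd; mem=70
  op3 P1: load  L1 → S/S/I/S on L1; bus BusRd; mem=70
  op4 P2: load  L0 → I/I/E/I on L0; bus BusRd; mem=80
  op5 P3: load  L1 → S/S/I/S on L1; bus (none); mem=70
  op6 P1: load  L1 → S/S/I/S on L1; bus (none); mem=70
  op7 P1: load  L1 → S/S/I/S on L1; bus (none); mem=70
  op8 P1: load  L1 → S/S/I/S on L1; bus (none); mem=70
  op9 P1: load  L1 → S/S/I/S on L1; bus (none); mem=70
  op10 P2: store L1 := 51 → I/I/M/I on L1; bus BusRdX; mem=70
  op11 P1: load  L1 → I/S/S/I on L1; bus BusRd Flush; mem=51
  op12 P3: store L0 := 87 → I/I/I/M on L0; bus BusRdX; mem=80
  op13 P2: store L1 := 61 → I/I/M/I on L1; bus BusUpgr; mem=51
  op14 P0: load  L1 → S/I/S/I on L1; bus BusRd Flush; mem=61
  op15 P1: store L1 := 54 → I/M/I/I on L1; bus BusRdX; mem=61
  op16 P1: load  L0 → I/S/I/S on L0; bus BusRd Flush; mem=87
  op17 P1: load  L1 → I/M/I/I on L1; bus (none); mem=61
  op18 P1: load  L1 → I/M/I/I on L1; bus (none); mem=61
  op19 P3: store L0 := 14 → I/I/I/M on L0; bus BusUpgr; mem=87
  op20 P0: load  L1 → S/S/I/I on L1; bus BusRd Flush; mem=54
  op21 P0: load  L1 → S/S/I/I on L1; bus (none); mem=54
  op22 P1: store L1 := 27 → I/M/I/I on L1; bus BusUpgr; mem=54
  op23 P1: load  L1 → I/M/I/I on L1; bus (none); mem=54
  op24 P0: load  L1 → S/S/I/I on L1; bus BusRd Flush; mem=27
  op25 P3: store L1 := 96 → I/I/I/M on L1; bus BusRdX; mem=27
  op26 P3: load  L1 → I/I/I/M on L1; bus (none); mem=27
  op27 P0: load  L1 → S/I/I/S on L1; bus BusRd Flush; mem=96

memory[L1] = 96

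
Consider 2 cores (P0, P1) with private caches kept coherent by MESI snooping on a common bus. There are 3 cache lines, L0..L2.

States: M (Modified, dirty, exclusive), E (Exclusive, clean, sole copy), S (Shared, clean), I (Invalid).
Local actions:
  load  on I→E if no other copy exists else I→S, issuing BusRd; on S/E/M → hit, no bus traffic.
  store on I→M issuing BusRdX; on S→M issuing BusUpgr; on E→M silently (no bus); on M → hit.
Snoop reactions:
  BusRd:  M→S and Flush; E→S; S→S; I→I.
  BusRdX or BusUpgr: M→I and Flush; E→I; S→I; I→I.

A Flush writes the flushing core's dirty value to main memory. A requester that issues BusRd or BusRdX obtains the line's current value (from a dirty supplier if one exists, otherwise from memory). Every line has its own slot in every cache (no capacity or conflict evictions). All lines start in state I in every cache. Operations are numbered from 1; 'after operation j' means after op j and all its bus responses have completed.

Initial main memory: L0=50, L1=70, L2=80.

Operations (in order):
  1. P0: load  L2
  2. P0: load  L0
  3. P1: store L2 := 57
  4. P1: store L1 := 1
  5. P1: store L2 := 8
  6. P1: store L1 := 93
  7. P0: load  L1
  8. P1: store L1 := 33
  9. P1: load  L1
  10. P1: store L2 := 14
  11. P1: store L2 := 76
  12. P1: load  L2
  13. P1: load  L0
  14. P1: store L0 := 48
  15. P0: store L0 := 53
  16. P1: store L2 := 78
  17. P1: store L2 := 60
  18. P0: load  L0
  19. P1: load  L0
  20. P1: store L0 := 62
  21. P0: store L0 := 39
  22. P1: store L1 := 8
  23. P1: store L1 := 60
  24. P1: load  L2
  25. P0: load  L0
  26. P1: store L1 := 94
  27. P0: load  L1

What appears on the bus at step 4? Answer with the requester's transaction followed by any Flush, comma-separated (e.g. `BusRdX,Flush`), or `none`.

[1] P0: load  L2 | P0:E(80), P1:I | bus: BusRd
[2] P0: load  L0 | P0:E(50), P1:I | bus: BusRd
[3] P1: store L2 := 57 | P0:I, P1:M(57) | bus: BusRdX
[4] P1: store L1 := 1 | P0:I, P1:M(1) | bus: BusRdX
[5] P1: store L2 := 8 | P0:I, P1:M(8) | bus: none
[6] P1: store L1 := 93 | P0:I, P1:M(93) | bus: none
[7] P0: load  L1 | P0:S(93), P1:S(93) | bus: BusRd,Flush
[8] P1: store L1 := 33 | P0:I, P1:M(33) | bus: BusUpgr
[9] P1: load  L1 | P0:I, P1:M(33) | bus: none
[10] P1: store L2 := 14 | P0:I, P1:M(14) | bus: none
[11] P1: store L2 := 76 | P0:I, P1:M(76) | bus: none
[12] P1: load  L2 | P0:I, P1:M(76) | bus: none
[13] P1: load  L0 | P0:S(50), P1:S(50) | bus: BusRd
[14] P1: store L0 := 48 | P0:I, P1:M(48) | bus: BusUpgr
[15] P0: store L0 := 53 | P0:M(53), P1:I | bus: BusRdX,Flush
[16] P1: store L2 := 78 | P0:I, P1:M(78) | bus: none
[17] P1: store L2 := 60 | P0:I, P1:M(60) | bus: none
[18] P0: load  L0 | P0:M(53), P1:I | bus: none
[19] P1: load  L0 | P0:S(53), P1:S(53) | bus: BusRd,Flush
[20] P1: store L0 := 62 | P0:I, P1:M(62) | bus: BusUpgr
[21] P0: store L0 := 39 | P0:M(39), P1:I | bus: BusRdX,Flush
[22] P1: store L1 := 8 | P0:I, P1:M(8) | bus: none
[23] P1: store L1 := 60 | P0:I, P1:M(60) | bus: none
[24] P1: load  L2 | P0:I, P1:M(60) | bus: none
[25] P0: load  L0 | P0:M(39), P1:I | bus: none
[26] P1: store L1 := 94 | P0:I, P1:M(94) | bus: none
[27] P0: load  L1 | P0:S(94), P1:S(94) | bus: BusRd,Flush

bus = BusRdX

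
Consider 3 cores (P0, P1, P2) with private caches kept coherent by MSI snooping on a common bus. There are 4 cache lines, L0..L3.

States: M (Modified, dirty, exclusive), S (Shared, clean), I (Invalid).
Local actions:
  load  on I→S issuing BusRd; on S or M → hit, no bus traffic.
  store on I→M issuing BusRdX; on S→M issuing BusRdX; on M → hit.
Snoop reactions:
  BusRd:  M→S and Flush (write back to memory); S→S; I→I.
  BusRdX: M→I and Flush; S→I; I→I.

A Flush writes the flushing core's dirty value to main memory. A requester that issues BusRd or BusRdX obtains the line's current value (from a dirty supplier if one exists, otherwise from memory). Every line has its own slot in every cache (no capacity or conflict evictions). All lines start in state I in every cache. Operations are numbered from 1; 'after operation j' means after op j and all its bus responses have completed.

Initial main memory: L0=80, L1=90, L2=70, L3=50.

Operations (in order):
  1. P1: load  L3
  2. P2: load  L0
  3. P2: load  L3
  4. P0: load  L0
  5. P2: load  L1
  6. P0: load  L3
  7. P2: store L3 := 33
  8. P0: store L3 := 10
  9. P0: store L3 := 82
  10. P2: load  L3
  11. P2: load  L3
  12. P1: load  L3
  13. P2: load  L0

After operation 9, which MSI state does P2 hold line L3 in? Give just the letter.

  op1 P1: load  L3 → I/S/I on L3; bus BusRd; mem=50
  op2 P2: load  L0 → I/I/S on L0; bus BusRd; mem=80
  op3 P2: load  L3 → I/S/S on L3; bus BusRd; mem=50
  op4 P0: load  L0 → S/I/S on L0; bus BusRd; mem=80
  op5 P2: load  L1 → I/I/S on L1; bus BusRd; mem=90
  op6 P0: load  L3 → S/S/S on L3; bus BusRd; mem=50
  op7 P2: store L3 := 33 → I/I/M on L3; bus BusRdX; mem=50
  op8 P0: store L3 := 10 → M/I/I on L3; bus BusRdX Flush; mem=33
  op9 P0: store L3 := 82 → M/I/I on L3; bus (none); mem=33
  op10 P2: load  L3 → S/I/S on L3; bus BusRd Flush; mem=82
  op11 P2: load  L3 → S/I/S on L3; bus (none); mem=82
  op12 P1: load  L3 → S/S/S on L3; bus BusRd; mem=82
  op13 P2: load  L0 → S/I/S on L0; bus (none); mem=80

state = I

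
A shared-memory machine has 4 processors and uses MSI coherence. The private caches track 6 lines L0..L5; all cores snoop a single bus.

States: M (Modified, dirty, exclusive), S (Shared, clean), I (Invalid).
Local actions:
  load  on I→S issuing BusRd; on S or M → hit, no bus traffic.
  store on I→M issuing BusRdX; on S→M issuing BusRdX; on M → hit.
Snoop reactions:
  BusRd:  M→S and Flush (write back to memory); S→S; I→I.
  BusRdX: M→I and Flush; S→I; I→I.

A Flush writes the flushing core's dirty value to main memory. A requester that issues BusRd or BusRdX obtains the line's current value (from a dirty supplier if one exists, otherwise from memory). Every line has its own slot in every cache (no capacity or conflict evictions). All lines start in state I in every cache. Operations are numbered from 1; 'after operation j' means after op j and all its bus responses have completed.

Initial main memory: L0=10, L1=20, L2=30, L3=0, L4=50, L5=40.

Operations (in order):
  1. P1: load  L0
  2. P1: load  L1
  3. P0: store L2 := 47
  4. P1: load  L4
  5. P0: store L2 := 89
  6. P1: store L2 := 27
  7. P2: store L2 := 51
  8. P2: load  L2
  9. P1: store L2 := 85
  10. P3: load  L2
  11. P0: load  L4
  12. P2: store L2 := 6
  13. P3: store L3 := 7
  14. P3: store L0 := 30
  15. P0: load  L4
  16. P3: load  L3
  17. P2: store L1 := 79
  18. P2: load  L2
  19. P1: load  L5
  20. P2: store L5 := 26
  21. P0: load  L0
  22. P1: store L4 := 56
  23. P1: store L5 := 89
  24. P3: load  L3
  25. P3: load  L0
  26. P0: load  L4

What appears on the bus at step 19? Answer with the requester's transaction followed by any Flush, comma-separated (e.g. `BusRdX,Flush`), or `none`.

  op1 P1: load  L0 → I/S/I/I on L0; bus BusRd; mem=10
  op2 P1: load  L1 → I/S/I/I on L1; bus BusRd; mem=20
  op3 P0: store L2 := 47 → M/I/I/I on L2; bus BusRdX; mem=30
  op4 P1: load  L4 → I/S/I/I on L4; bus BusRd; mem=50
  op5 P0: store L2 := 89 → M/I/I/I on L2; bus (none); mem=30
  op6 P1: store L2 := 27 → I/M/I/I on L2; bus BusRdX Flush; mem=89
  op7 P2: store L2 := 51 → I/I/M/I on L2; bus BusRdX Flush; mem=27
  op8 P2: load  L2 → I/I/M/I on L2; bus (none); mem=27
  op9 P1: store L2 := 85 → I/M/I/I on L2; bus BusRdX Flush; mem=51
  op10 P3: load  L2 → I/S/I/S on L2; bus BusRd Flush; mem=85
  op11 P0: load  L4 → S/S/I/I on L4; bus BusRd; mem=50
  op12 P2: store L2 := 6 → I/I/M/I on L2; bus BusRdX; mem=85
  op13 P3: store L3 := 7 → I/I/I/M on L3; bus BusRdX; mem=0
  op14 P3: store L0 := 30 → I/I/I/M on L0; bus BusRdX; mem=10
  op15 P0: load  L4 → S/S/I/I on L4; bus (none); mem=50
  op16 P3: load  L3 → I/I/I/M on L3; bus (none); mem=0
  op17 P2: store L1 := 79 → I/I/M/I on L1; bus BusRdX; mem=20
  op18 P2: load  L2 → I/I/M/I on L2; bus (none); mem=85
  op19 P1: load  L5 → I/S/I/I on L5; bus BusRd; mem=40
  op20 P2: store L5 := 26 → I/I/M/I on L5; bus BusRdX; mem=40
  op21 P0: load  L0 → S/I/I/S on L0; bus BusRd Flush; mem=30
  op22 P1: store L4 := 56 → I/M/I/I on L4; bus BusRdX; mem=50
  op23 P1: store L5 := 89 → I/M/I/I on L5; bus BusRdX Flush; mem=26
  op24 P3: load  L3 → I/I/I/M on L3; bus (none); mem=0
  op25 P3: load  L0 → S/I/I/S on L0; bus (none); mem=30
  op26 P0: load  L4 → S/S/I/I on L4; bus BusRd Flush; mem=56

bus = BusRd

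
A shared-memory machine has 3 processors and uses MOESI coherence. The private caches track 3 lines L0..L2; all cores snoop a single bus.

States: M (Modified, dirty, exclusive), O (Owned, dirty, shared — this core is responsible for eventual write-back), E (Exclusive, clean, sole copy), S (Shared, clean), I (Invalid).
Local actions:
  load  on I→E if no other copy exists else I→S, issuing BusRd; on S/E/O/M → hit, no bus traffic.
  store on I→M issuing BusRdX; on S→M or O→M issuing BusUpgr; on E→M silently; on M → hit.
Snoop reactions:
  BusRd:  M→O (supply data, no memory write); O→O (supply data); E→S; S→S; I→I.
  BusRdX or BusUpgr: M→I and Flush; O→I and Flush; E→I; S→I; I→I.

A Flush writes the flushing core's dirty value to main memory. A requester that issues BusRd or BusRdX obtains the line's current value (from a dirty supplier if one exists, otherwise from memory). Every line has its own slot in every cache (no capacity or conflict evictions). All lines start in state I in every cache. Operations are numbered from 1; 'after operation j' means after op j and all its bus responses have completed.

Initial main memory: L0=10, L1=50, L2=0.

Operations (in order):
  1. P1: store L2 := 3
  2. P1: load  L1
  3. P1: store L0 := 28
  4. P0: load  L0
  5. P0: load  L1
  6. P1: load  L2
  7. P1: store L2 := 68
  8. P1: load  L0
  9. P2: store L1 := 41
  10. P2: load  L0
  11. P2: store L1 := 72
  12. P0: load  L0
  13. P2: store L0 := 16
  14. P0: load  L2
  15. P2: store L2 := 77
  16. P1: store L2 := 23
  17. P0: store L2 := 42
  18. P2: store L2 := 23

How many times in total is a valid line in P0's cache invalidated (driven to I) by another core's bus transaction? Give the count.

step 1: P1: store L2 := 3  ⟶  IMI  (L2)  txn=BusRdX  M[L2]=0
step 2: P1: load  L1  ⟶  IEI  (L1)  txn=BusRd  M[L1]=50
step 3: P1: store L0 := 28  ⟶  IMI  (L0)  txn=BusRdX  M[L0]=10
step 4: P0: load  L0  ⟶  SOI  (L0)  txn=BusRd  M[L0]=10
step 5: P0: load  L1  ⟶  SSI  (L1)  txn=BusRd  M[L1]=50
step 6: P1: load  L2  ⟶  IMI  (L2)  txn=∅  M[L2]=0
step 7: P1: store L2 := 68  ⟶  IMI  (L2)  txn=∅  M[L2]=0
step 8: P1: load  L0  ⟶  SOI  (L0)  txn=∅  M[L0]=10
step 9: P2: store L1 := 41  ⟶  IIM  (L1)  txn=BusRdX  M[L1]=50
step 10: P2: load  L0  ⟶  SOS  (L0)  txn=BusRd  M[L0]=10
step 11: P2: store L1 := 72  ⟶  IIM  (L1)  txn=∅  M[L1]=50
step 12: P0: load  L0  ⟶  SOS  (L0)  txn=∅  M[L0]=10
step 13: P2: store L0 := 16  ⟶  IIM  (L0)  txn=BusUpgr+Flush  M[L0]=28
step 14: P0: load  L2  ⟶  SOI  (L2)  txn=BusRd  M[L2]=0
step 15: P2: store L2 := 77  ⟶  IIM  (L2)  txn=BusRdX+Flush  M[L2]=68
step 16: P1: store L2 := 23  ⟶  IMI  (L2)  txn=BusRdX+Flush  M[L2]=77
step 17: P0: store L2 := 42  ⟶  MII  (L2)  txn=BusRdX+Flush  M[L2]=23
step 18: P2: store L2 := 23  ⟶  IIM  (L2)  txn=BusRdX+Flush  M[L2]=42

invalidations = 4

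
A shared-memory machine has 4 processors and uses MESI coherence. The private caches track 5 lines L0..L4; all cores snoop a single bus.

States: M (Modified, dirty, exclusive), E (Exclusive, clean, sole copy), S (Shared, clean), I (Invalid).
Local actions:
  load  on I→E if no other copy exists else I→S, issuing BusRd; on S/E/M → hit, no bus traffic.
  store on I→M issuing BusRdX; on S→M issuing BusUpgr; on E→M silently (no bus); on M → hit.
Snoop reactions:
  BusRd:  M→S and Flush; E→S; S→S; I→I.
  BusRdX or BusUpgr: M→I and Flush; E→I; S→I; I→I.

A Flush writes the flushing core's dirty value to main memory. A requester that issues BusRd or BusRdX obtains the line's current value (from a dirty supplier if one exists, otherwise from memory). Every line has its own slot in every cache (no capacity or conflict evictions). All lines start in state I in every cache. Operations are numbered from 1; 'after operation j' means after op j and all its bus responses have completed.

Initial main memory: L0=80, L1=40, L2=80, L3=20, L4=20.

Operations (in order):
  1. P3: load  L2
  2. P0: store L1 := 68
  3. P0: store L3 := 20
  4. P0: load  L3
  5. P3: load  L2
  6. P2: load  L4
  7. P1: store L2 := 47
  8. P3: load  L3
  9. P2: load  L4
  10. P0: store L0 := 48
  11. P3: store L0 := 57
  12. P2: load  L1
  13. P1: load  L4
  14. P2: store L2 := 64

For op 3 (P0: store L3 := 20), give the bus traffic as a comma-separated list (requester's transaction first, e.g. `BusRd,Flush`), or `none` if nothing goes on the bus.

bus = BusRdX

step 1: P3: load  L2  ⟶  IIIE  (L2)  txn=BusRd  M[L2]=80
step 2: P0: store L1 := 68  ⟶  MIII  (L1)  txn=BusRdX  M[L1]=40
step 3: P0: store L3 := 20  ⟶  MIII  (L3)  txn=BusRdX  M[L3]=20
step 4: P0: load  L3  ⟶  MIII  (L3)  txn=∅  M[L3]=20
step 5: P3: load  L2  ⟶  IIIE  (L2)  txn=∅  M[L2]=80
step 6: P2: load  L4  ⟶  IIEI  (L4)  txn=BusRd  M[L4]=20
step 7: P1: store L2 := 47  ⟶  IMII  (L2)  txn=BusRdX  M[L2]=80
step 8: P3: load  L3  ⟶  SIIS  (L3)  txn=BusRd+Flush  M[L3]=20
step 9: P2: load  L4  ⟶  IIEI  (L4)  txn=∅  M[L4]=20
step 10: P0: store L0 := 48  ⟶  MIII  (L0)  txn=BusRdX  M[L0]=80
step 11: P3: store L0 := 57  ⟶  IIIM  (L0)  txn=BusRdX+Flush  M[L0]=48
step 12: P2: load  L1  ⟶  SISI  (L1)  txn=BusRd+Flush  M[L1]=68
step 13: P1: load  L4  ⟶  ISSI  (L4)  txn=BusRd  M[L4]=20
step 14: P2: store L2 := 64  ⟶  IIMI  (L2)  txn=BusRdX+Flush  M[L2]=47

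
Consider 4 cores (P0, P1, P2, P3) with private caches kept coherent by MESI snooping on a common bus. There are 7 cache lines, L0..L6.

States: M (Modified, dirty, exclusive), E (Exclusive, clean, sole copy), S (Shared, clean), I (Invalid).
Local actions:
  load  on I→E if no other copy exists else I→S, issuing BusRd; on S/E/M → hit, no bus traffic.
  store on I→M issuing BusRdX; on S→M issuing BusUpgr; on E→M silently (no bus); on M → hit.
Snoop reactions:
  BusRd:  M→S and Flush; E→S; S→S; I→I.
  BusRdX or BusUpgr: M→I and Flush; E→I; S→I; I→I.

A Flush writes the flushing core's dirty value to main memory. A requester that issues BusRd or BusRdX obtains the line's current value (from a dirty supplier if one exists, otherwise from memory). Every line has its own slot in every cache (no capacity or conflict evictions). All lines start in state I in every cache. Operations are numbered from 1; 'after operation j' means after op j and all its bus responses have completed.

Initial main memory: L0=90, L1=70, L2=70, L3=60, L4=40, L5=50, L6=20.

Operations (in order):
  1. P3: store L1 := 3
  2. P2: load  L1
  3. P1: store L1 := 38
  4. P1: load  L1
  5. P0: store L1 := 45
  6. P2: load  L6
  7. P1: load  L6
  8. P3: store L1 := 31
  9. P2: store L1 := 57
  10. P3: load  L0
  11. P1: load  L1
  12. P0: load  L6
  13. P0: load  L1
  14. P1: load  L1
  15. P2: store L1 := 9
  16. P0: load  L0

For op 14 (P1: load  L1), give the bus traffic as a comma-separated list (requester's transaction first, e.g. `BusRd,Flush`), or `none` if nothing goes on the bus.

bus = none

[1] P3: store L1 := 3 | P0:I, P1:I, P2:I, P3:M(3) | bus: BusRdX
[2] P2: load  L1 | P0:I, P1:I, P2:S(3), P3:S(3) | bus: BusRd,Flush
[3] P1: store L1 := 38 | P0:I, P1:M(38), P2:I, P3:I | bus: BusRdX
[4] P1: load  L1 | P0:I, P1:M(38), P2:I, P3:I | bus: none
[5] P0: store L1 := 45 | P0:M(45), P1:I, P2:I, P3:I | bus: BusRdX,Flush
[6] P2: load  L6 | P0:I, P1:I, P2:E(20), P3:I | bus: BusRd
[7] P1: load  L6 | P0:I, P1:S(20), P2:S(20), P3:I | bus: BusRd
[8] P3: store L1 := 31 | P0:I, P1:I, P2:I, P3:M(31) | bus: BusRdX,Flush
[9] P2: store L1 := 57 | P0:I, P1:I, P2:M(57), P3:I | bus: BusRdX,Flush
[10] P3: load  L0 | P0:I, P1:I, P2:I, P3:E(90) | bus: BusRd
[11] P1: load  L1 | P0:I, P1:S(57), P2:S(57), P3:I | bus: BusRd,Flush
[12] P0: load  L6 | P0:S(20), P1:S(20), P2:S(20), P3:I | bus: BusRd
[13] P0: load  L1 | P0:S(57), P1:S(57), P2:S(57), P3:I | bus: BusRd
[14] P1: load  L1 | P0:S(57), P1:S(57), P2:S(57), P3:I | bus: none
[15] P2: store L1 := 9 | P0:I, P1:I, P2:M(9), P3:I | bus: BusUpgr
[16] P0: load  L0 | P0:S(90), P1:I, P2:I, P3:S(90) | bus: BusRd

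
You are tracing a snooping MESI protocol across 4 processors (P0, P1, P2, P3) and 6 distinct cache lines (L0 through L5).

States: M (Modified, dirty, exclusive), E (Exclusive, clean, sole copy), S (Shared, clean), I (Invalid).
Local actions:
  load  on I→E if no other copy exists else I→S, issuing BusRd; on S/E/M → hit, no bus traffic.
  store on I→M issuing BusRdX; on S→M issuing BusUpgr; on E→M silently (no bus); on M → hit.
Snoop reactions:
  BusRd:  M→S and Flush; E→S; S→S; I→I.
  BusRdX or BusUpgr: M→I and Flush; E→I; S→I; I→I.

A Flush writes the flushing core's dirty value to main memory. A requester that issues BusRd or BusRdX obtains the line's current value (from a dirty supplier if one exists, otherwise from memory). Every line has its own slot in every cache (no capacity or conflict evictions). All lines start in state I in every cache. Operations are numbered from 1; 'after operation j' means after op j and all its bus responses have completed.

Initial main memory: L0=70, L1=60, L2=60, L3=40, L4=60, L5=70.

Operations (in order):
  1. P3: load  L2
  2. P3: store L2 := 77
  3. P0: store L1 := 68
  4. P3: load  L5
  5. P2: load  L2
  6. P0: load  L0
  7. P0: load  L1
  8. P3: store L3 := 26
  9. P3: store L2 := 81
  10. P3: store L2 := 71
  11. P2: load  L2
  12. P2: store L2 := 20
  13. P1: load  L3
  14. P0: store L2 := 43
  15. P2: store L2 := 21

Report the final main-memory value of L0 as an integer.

  op1 P3: load  L2 → I/I/I/E on L2; bus BusRd; mem=60
  op2 P3: store L2 := 77 → I/I/I/M on L2; bus (none); mem=60
  op3 P0: store L1 := 68 → M/I/I/I on L1; bus BusRdX; mem=60
  op4 P3: load  L5 → I/I/I/E on L5; bus BusRd; mem=70
  op5 P2: load  L2 → I/I/S/S on L2; bus BusRd Flush; mem=77
  op6 P0: load  L0 → E/I/I/I on L0; bus BusRd; mem=70
  op7 P0: load  L1 → M/I/I/I on L1; bus (none); mem=60
  op8 P3: store L3 := 26 → I/I/I/M on L3; bus BusRdX; mem=40
  op9 P3: store L2 := 81 → I/I/I/M on L2; bus BusUpgr; mem=77
  op10 P3: store L2 := 71 → I/I/I/M on L2; bus (none); mem=77
  op11 P2: load  L2 → I/I/S/S on L2; bus BusRd Flush; mem=71
  op12 P2: store L2 := 20 → I/I/M/I on L2; bus BusUpgr; mem=71
  op13 P1: load  L3 → I/S/I/S on L3; bus BusRd Flush; mem=26
  op14 P0: store L2 := 43 → M/I/I/I on L2; bus BusRdX Flush; mem=20
  op15 P2: store L2 := 21 → I/I/M/I on L2; bus BusRdX Flush; mem=43

memory[L0] = 70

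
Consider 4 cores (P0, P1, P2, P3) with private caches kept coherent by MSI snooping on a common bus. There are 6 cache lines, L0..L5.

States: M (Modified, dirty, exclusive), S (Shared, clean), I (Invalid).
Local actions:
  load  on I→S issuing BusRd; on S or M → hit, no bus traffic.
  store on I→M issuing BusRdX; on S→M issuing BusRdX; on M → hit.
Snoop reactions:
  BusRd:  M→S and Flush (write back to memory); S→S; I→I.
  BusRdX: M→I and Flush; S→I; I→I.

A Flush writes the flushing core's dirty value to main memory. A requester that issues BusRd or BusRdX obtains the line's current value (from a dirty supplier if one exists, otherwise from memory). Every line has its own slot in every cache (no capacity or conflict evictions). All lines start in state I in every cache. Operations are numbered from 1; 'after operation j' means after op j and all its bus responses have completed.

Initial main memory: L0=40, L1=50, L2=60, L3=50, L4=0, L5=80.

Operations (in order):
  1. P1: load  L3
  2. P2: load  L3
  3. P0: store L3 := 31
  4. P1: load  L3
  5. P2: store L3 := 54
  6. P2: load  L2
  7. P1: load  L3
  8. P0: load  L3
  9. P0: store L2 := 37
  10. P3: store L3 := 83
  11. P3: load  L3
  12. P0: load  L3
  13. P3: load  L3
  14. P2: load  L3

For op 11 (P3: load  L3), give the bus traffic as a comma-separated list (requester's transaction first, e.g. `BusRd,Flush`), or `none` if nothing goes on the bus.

[1] P1: load  L3 | P0:I, P1:S(50), P2:I, P3:I | bus: BusRd
[2] P2: load  L3 | P0:I, P1:S(50), P2:S(50), P3:I | bus: BusRd
[3] P0: store L3 := 31 | P0:M(31), P1:I, P2:I, P3:I | bus: BusRdX
[4] P1: load  L3 | P0:S(31), P1:S(31), P2:I, P3:I | bus: BusRd,Flush
[5] P2: store L3 := 54 | P0:I, P1:I, P2:M(54), P3:I | bus: BusRdX
[6] P2: load  L2 | P0:I, P1:I, P2:S(60), P3:I | bus: BusRd
[7] P1: load  L3 | P0:I, P1:S(54), P2:S(54), P3:I | bus: BusRd,Flush
[8] P0: load  L3 | P0:S(54), P1:S(54), P2:S(54), P3:I | bus: BusRd
[9] P0: store L2 := 37 | P0:M(37), P1:I, P2:I, P3:I | bus: BusRdX
[10] P3: store L3 := 83 | P0:I, P1:I, P2:I, P3:M(83) | bus: BusRdX
[11] P3: load  L3 | P0:I, P1:I, P2:I, P3:M(83) | bus: none
[12] P0: load  L3 | P0:S(83), P1:I, P2:I, P3:S(83) | bus: BusRd,Flush
[13] P3: load  L3 | P0:S(83), P1:I, P2:I, P3:S(83) | bus: none
[14] P2: load  L3 | P0:S(83), P1:I, P2:S(83), P3:S(83) | bus: BusRd

bus = none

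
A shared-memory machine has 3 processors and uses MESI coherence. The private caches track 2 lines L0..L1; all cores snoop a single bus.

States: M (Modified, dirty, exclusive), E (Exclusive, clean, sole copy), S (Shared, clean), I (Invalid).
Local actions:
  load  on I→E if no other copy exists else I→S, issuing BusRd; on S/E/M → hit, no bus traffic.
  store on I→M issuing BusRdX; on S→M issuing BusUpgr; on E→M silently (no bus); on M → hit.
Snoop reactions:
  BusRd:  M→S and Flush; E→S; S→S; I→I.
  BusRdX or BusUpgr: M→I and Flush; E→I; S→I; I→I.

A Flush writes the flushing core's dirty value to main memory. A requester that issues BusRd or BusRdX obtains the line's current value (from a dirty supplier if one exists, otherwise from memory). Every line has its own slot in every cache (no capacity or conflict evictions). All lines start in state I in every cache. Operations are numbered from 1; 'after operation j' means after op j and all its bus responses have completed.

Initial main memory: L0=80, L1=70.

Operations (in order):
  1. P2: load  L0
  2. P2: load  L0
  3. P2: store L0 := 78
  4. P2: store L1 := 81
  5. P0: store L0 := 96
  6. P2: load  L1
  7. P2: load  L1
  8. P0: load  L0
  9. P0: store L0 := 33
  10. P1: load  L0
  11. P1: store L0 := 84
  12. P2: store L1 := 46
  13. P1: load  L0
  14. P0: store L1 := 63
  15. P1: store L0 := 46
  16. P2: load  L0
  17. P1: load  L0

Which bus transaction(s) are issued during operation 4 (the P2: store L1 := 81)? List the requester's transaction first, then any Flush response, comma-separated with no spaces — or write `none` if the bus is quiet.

[1] P2: load  L0 | P0:I, P1:I, P2:E(80) | bus: BusRd
[2] P2: load  L0 | P0:I, P1:I, P2:E(80) | bus: none
[3] P2: store L0 := 78 | P0:I, P1:I, P2:M(78) | bus: none
[4] P2: store L1 := 81 | P0:I, P1:I, P2:M(81) | bus: BusRdX
[5] P0: store L0 := 96 | P0:M(96), P1:I, P2:I | bus: BusRdX,Flush
[6] P2: load  L1 | P0:I, P1:I, P2:M(81) | bus: none
[7] P2: load  L1 | P0:I, P1:I, P2:M(81) | bus: none
[8] P0: load  L0 | P0:M(96), P1:I, P2:I | bus: none
[9] P0: store L0 := 33 | P0:M(33), P1:I, P2:I | bus: none
[10] P1: load  L0 | P0:S(33), P1:S(33), P2:I | bus: BusRd,Flush
[11] P1: store L0 := 84 | P0:I, P1:M(84), P2:I | bus: BusUpgr
[12] P2: store L1 := 46 | P0:I, P1:I, P2:M(46) | bus: none
[13] P1: load  L0 | P0:I, P1:M(84), P2:I | bus: none
[14] P0: store L1 := 63 | P0:M(63), P1:I, P2:I | bus: BusRdX,Flush
[15] P1: store L0 := 46 | P0:I, P1:M(46), P2:I | bus: none
[16] P2: load  L0 | P0:I, P1:S(46), P2:S(46) | bus: BusRd,Flush
[17] P1: load  L0 | P0:I, P1:S(46), P2:S(46) | bus: none

bus = BusRdX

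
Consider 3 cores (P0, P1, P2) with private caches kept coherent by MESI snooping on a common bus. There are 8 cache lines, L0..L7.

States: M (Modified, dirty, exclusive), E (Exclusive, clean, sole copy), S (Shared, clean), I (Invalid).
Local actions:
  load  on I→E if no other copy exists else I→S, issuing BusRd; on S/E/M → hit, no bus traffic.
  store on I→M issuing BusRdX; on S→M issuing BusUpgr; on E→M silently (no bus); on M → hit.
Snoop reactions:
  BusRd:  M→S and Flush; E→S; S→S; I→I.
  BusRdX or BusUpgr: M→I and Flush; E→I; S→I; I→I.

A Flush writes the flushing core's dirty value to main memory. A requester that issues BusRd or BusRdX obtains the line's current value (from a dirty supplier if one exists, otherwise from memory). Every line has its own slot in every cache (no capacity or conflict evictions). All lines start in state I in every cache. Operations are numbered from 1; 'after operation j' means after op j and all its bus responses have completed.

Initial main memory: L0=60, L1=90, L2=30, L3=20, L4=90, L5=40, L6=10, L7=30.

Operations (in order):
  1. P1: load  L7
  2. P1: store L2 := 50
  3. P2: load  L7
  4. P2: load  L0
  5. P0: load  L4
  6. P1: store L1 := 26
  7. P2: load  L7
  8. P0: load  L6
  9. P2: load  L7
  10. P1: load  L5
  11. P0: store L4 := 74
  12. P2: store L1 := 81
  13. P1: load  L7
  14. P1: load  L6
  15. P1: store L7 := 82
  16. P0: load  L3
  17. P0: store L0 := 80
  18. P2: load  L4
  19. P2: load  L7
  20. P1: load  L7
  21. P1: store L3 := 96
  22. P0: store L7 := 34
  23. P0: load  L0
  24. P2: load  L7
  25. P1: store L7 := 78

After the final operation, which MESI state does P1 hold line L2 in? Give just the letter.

state = M

  op1 P1: load  L7 → I/E/I on L7; bus BusRd; mem=30
  op2 P1: store L2 := 50 → I/M/I on L2; bus BusRdX; mem=30
  op3 P2: load  L7 → I/S/S on L7; bus BusRd; mem=30
  op4 P2: load  L0 → I/I/E on L0; bus BusRd; mem=60
  op5 P0: load  L4 → E/I/I on L4; bus BusRd; mem=90
  op6 P1: store L1 := 26 → I/M/I on L1; bus BusRdX; mem=90
  op7 P2: load  L7 → I/S/S on L7; bus (none); mem=30
  op8 P0: load  L6 → E/I/I on L6; bus BusRd; mem=10
  op9 P2: load  L7 → I/S/S on L7; bus (none); mem=30
  op10 P1: load  L5 → I/E/I on L5; bus BusRd; mem=40
  op11 P0: store L4 := 74 → M/I/I on L4; bus (none); mem=90
  op12 P2: store L1 := 81 → I/I/M on L1; bus BusRdX Flush; mem=26
  op13 P1: load  L7 → I/S/S on L7; bus (none); mem=30
  op14 P1: load  L6 → S/S/I on L6; bus BusRd; mem=10
  op15 P1: store L7 := 82 → I/M/I on L7; bus BusUpgr; mem=30
  op16 P0: load  L3 → E/I/I on L3; bus BusRd; mem=20
  op17 P0: store L0 := 80 → M/I/I on L0; bus BusRdX; mem=60
  op18 P2: load  L4 → S/I/S on L4; bus BusRd Flush; mem=74
  op19 P2: load  L7 → I/S/S on L7; bus BusRd Flush; mem=82
  op20 P1: load  L7 → I/S/S on L7; bus (none); mem=82
  op21 P1: store L3 := 96 → I/M/I on L3; bus BusRdX; mem=20
  op22 P0: store L7 := 34 → M/I/I on L7; bus BusRdX; mem=82
  op23 P0: load  L0 → M/I/I on L0; bus (none); mem=60
  op24 P2: load  L7 → S/I/S on L7; bus BusRd Flush; mem=34
  op25 P1: store L7 := 78 → I/M/I on L7; bus BusRdX; mem=34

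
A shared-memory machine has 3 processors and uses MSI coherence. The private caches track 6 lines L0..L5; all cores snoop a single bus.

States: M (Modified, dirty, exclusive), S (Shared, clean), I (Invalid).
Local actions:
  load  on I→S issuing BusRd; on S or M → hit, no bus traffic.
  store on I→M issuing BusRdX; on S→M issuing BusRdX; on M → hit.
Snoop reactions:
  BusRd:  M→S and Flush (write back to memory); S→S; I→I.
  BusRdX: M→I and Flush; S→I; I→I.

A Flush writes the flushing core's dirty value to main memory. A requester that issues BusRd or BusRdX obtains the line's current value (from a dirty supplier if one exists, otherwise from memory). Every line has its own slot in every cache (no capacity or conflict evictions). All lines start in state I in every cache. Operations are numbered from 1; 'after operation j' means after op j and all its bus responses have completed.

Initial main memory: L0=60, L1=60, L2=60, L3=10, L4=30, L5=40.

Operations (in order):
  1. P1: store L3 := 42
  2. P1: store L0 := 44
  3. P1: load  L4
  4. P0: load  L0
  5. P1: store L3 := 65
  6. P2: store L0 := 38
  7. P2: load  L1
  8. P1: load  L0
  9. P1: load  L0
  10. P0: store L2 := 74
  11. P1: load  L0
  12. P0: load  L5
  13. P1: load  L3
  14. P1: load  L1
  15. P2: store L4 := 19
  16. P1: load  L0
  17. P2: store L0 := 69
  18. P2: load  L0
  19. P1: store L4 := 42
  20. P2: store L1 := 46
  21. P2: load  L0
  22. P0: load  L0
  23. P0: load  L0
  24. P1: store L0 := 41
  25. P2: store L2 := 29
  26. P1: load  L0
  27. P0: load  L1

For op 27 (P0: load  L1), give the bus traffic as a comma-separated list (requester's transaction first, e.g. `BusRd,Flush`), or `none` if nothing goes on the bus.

step 1: P1: store L3 := 42  ⟶  IMI  (L3)  txn=BusRdX  M[L3]=10
step 2: P1: store L0 := 44  ⟶  IMI  (L0)  txn=BusRdX  M[L0]=60
step 3: P1: load  L4  ⟶  ISI  (L4)  txn=BusRd  M[L4]=30
step 4: P0: load  L0  ⟶  SSI  (L0)  txn=BusRd+Flush  M[L0]=44
step 5: P1: store L3 := 65  ⟶  IMI  (L3)  txn=∅  M[L3]=10
step 6: P2: store L0 := 38  ⟶  IIM  (L0)  txn=BusRdX  M[L0]=44
step 7: P2: load  L1  ⟶  IIS  (L1)  txn=BusRd  M[L1]=60
step 8: P1: load  L0  ⟶  ISS  (L0)  txn=BusRd+Flush  M[L0]=38
step 9: P1: load  L0  ⟶  ISS  (L0)  txn=∅  M[L0]=38
step 10: P0: store L2 := 74  ⟶  MII  (L2)  txn=BusRdX  M[L2]=60
step 11: P1: load  L0  ⟶  ISS  (L0)  txn=∅  M[L0]=38
step 12: P0: load  L5  ⟶  SII  (L5)  txn=BusRd  M[L5]=40
step 13: P1: load  L3  ⟶  IMI  (L3)  txn=∅  M[L3]=10
step 14: P1: load  L1  ⟶  ISS  (L1)  txn=BusRd  M[L1]=60
step 15: P2: store L4 := 19  ⟶  IIM  (L4)  txn=BusRdX  M[L4]=30
step 16: P1: load  L0  ⟶  ISS  (L0)  txn=∅  M[L0]=38
step 17: P2: store L0 := 69  ⟶  IIM  (L0)  txn=BusRdX  M[L0]=38
step 18: P2: load  L0  ⟶  IIM  (L0)  txn=∅  M[L0]=38
step 19: P1: store L4 := 42  ⟶  IMI  (L4)  txn=BusRdX+Flush  M[L4]=19
step 20: P2: store L1 := 46  ⟶  IIM  (L1)  txn=BusRdX  M[L1]=60
step 21: P2: load  L0  ⟶  IIM  (L0)  txn=∅  M[L0]=38
step 22: P0: load  L0  ⟶  SIS  (L0)  txn=BusRd+Flush  M[L0]=69
step 23: P0: load  L0  ⟶  SIS  (L0)  txn=∅  M[L0]=69
step 24: P1: store L0 := 41  ⟶  IMI  (L0)  txn=BusRdX  M[L0]=69
step 25: P2: store L2 := 29  ⟶  IIM  (L2)  txn=BusRdX+Flush  M[L2]=74
step 26: P1: load  L0  ⟶  IMI  (L0)  txn=∅  M[L0]=69
step 27: P0: load  L1  ⟶  SIS  (L1)  txn=BusRd+Flush  M[L1]=46

bus = BusRd,Flush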